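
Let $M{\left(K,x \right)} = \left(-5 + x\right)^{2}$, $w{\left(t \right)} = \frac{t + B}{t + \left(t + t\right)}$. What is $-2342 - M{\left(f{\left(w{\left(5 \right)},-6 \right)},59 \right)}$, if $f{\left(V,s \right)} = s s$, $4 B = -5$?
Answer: $-5258$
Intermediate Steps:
$B = - \frac{5}{4}$ ($B = \frac{1}{4} \left(-5\right) = - \frac{5}{4} \approx -1.25$)
$w{\left(t \right)} = \frac{- \frac{5}{4} + t}{3 t}$ ($w{\left(t \right)} = \frac{t - \frac{5}{4}}{t + \left(t + t\right)} = \frac{- \frac{5}{4} + t}{t + 2 t} = \frac{- \frac{5}{4} + t}{3 t}$)
$f{\left(V,s \right)} = s^{2}$
$-2342 - M{\left(f{\left(w{\left(5 \right)},-6 \right)},59 \right)} = -2342 - \left(-5 + 59\right)^{2} = -2342 - 54^{2} = -2342 - 2916 = -5258$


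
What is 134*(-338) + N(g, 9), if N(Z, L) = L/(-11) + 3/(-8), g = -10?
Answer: -3985801/88 ≈ -45293.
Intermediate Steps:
N(Z, L) = -3/8 - L/11 (N(Z, L) = L*(-1/11) + 3*(-1/8) = -L/11 - 3/8 = -3/8 - L/11)
134*(-338) + N(g, 9) = 134*(-338) + (-3/8 - 1/11*9) = -45292 + (-3/8 - 9/11) = -45292 - 105/88 = -3985801/88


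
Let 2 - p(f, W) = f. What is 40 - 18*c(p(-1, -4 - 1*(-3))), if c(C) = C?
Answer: -14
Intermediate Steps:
p(f, W) = 2 - f
40 - 18*c(p(-1, -4 - 1*(-3))) = 40 - 18*(2 - 1*(-1)) = 40 - 18*(2 + 1) = 40 - 18*3 = 40 - 54 = -14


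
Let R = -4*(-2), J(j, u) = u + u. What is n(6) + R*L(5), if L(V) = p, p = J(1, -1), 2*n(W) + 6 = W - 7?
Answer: -39/2 ≈ -19.500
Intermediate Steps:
n(W) = -13/2 + W/2 (n(W) = -3 + (W - 7)/2 = -3 + (-7 + W)/2 = -3 + (-7/2 + W/2) = -13/2 + W/2)
J(j, u) = 2*u
p = -2 (p = 2*(-1) = -2)
L(V) = -2
R = 8
n(6) + R*L(5) = (-13/2 + (½)*6) + 8*(-2) = (-13/2 + 3) - 16 = -7/2 - 16 = -39/2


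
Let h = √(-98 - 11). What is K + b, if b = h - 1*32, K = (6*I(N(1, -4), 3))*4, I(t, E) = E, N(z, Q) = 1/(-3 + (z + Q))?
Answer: 40 + I*√109 ≈ 40.0 + 10.44*I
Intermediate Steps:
N(z, Q) = 1/(-3 + Q + z) (N(z, Q) = 1/(-3 + (Q + z)) = 1/(-3 + Q + z))
h = I*√109 (h = √(-109) = I*√109 ≈ 10.44*I)
K = 72 (K = (6*3)*4 = 18*4 = 72)
b = -32 + I*√109 (b = I*√109 - 1*32 = I*√109 - 32 = -32 + I*√109 ≈ -32.0 + 10.44*I)
K + b = 72 + (-32 + I*√109) = 40 + I*√109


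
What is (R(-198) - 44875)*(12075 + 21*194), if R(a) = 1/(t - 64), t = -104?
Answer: -5797491769/8 ≈ -7.2469e+8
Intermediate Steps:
R(a) = -1/168 (R(a) = 1/(-104 - 64) = 1/(-168) = -1/168)
(R(-198) - 44875)*(12075 + 21*194) = (-1/168 - 44875)*(12075 + 21*194) = -7539001*(12075 + 4074)/168 = -7539001/168*16149 = -5797491769/8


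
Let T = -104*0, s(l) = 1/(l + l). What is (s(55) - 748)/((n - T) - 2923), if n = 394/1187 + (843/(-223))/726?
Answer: 239572669369/936097792545 ≈ 0.25593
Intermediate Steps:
s(l) = 1/(2*l)
T = 0
n = 20929057/64057642 (n = 394*(1/1187) + (843*(-1/223))*(1/726) = 394/1187 - 843/223*1/726 = 394/1187 - 281/53966 = 20929057/64057642 ≈ 0.32672)
(s(55) - 748)/((n - T) - 2923) = ((1/2)/55 - 748)/((20929057/64057642 - 1*0) - 2923) = ((1/2)*(1/55) - 748)/((20929057/64057642 + 0) - 2923) = (1/110 - 748)/(20929057/64057642 - 2923) = -82279/(110*(-187219558509/64057642)) = -82279/110*(-64057642/187219558509) = 239572669369/936097792545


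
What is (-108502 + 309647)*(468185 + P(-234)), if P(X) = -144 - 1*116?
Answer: 94120774125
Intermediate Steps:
P(X) = -260 (P(X) = -144 - 116 = -260)
(-108502 + 309647)*(468185 + P(-234)) = (-108502 + 309647)*(468185 - 260) = 201145*467925 = 94120774125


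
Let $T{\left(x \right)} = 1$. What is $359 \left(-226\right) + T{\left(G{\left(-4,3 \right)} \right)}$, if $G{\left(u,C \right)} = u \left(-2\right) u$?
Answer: $-81133$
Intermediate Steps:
$G{\left(u,C \right)} = - 2 u^{2}$ ($G{\left(u,C \right)} = - 2 u u = - 2 u^{2}$)
$359 \left(-226\right) + T{\left(G{\left(-4,3 \right)} \right)} = 359 \left(-226\right) + 1 = -81134 + 1 = -81133$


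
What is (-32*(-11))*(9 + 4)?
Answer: 4576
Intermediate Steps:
(-32*(-11))*(9 + 4) = 352*13 = 4576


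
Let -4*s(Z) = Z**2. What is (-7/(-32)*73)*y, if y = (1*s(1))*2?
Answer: -511/64 ≈ -7.9844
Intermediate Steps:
s(Z) = -Z**2/4
y = -1/2 (y = (1*(-1/4*1**2))*2 = (1*(-1/4*1))*2 = (1*(-1/4))*2 = -1/4*2 = -1/2 ≈ -0.50000)
(-7/(-32)*73)*y = (-7/(-32)*73)*(-1/2) = (-7*(-1/32)*73)*(-1/2) = ((7/32)*73)*(-1/2) = (511/32)*(-1/2) = -511/64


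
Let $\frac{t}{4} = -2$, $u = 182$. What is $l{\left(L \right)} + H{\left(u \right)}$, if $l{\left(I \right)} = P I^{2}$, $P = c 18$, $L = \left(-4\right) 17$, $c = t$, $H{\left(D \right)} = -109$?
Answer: $-665965$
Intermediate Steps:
$t = -8$ ($t = 4 \left(-2\right) = -8$)
$c = -8$
$L = -68$
$P = -144$ ($P = \left(-8\right) 18 = -144$)
$l{\left(I \right)} = - 144 I^{2}$
$l{\left(L \right)} + H{\left(u \right)} = - 144 \left(-68\right)^{2} - 109 = \left(-144\right) 4624 - 109 = -665856 - 109 = -665965$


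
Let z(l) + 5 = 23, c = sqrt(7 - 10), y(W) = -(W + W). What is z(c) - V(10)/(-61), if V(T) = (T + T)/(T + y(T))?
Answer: 1096/61 ≈ 17.967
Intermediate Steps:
y(W) = -2*W
c = I*sqrt(3) (c = sqrt(-3) = I*sqrt(3) ≈ 1.732*I)
V(T) = -2 (V(T) = (T + T)/(T - 2*T) = (2*T)/((-T)) = (2*T)*(-1/T) = -2)
z(l) = 18 (z(l) = -5 + 23 = 18)
z(c) - V(10)/(-61) = 18 - (-2)/(-61) = 18 - (-2)*(-1)/61 = 18 - 1*2/61 = 18 - 2/61 = 1096/61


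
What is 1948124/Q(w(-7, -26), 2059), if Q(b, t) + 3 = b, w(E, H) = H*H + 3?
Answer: 487031/169 ≈ 2881.8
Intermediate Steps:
w(E, H) = 3 + H² (w(E, H) = H² + 3 = 3 + H²)
Q(b, t) = -3 + b
1948124/Q(w(-7, -26), 2059) = 1948124/(-3 + (3 + (-26)²)) = 1948124/(-3 + (3 + 676)) = 1948124/(-3 + 679) = 1948124/676 = 1948124*(1/676) = 487031/169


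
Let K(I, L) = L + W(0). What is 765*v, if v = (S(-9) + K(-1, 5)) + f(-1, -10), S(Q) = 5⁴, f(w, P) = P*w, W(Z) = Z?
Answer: 489600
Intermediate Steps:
K(I, L) = L (K(I, L) = L + 0 = L)
S(Q) = 625
v = 640 (v = (625 + 5) - 10*(-1) = 630 + 10 = 640)
765*v = 765*640 = 489600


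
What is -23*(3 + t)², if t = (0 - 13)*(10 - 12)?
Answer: -19343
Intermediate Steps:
t = 26 (t = -13*(-2) = 26)
-23*(3 + t)² = -23*(3 + 26)² = -23*29² = -23*841 = -19343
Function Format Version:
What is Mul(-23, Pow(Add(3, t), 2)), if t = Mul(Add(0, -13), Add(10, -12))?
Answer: -19343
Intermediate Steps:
t = 26 (t = Mul(-13, -2) = 26)
Mul(-23, Pow(Add(3, t), 2)) = Mul(-23, Pow(Add(3, 26), 2)) = Mul(-23, Pow(29, 2)) = Mul(-23, 841) = -19343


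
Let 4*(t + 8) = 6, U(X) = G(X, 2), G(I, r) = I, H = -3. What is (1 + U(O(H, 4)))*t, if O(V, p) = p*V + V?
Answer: 91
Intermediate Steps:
O(V, p) = V + V*p (O(V, p) = V*p + V = V + V*p)
U(X) = X
t = -13/2 (t = -8 + (¼)*6 = -8 + 3/2 = -13/2 ≈ -6.5000)
(1 + U(O(H, 4)))*t = (1 - 3*(1 + 4))*(-13/2) = (1 - 3*5)*(-13/2) = (1 - 15)*(-13/2) = -14*(-13/2) = 91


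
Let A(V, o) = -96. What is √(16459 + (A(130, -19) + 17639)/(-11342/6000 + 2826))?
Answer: √1181878813786863619/8472329 ≈ 128.32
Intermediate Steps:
√(16459 + (A(130, -19) + 17639)/(-11342/6000 + 2826)) = √(16459 + (-96 + 17639)/(-11342/6000 + 2826)) = √(16459 + 17543/(-11342*1/6000 + 2826)) = √(16459 + 17543/(-5671/3000 + 2826)) = √(16459 + 17543/(8472329/3000)) = √(16459 + 17543*(3000/8472329)) = √(16459 + 52629000/8472329) = √(139498692011/8472329) = √1181878813786863619/8472329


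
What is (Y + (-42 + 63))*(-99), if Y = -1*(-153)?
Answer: -17226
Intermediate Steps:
Y = 153
(Y + (-42 + 63))*(-99) = (153 + (-42 + 63))*(-99) = (153 + 21)*(-99) = 174*(-99) = -17226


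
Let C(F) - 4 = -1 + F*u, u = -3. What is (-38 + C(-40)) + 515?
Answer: 600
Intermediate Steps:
C(F) = 3 - 3*F (C(F) = 4 + (-1 + F*(-3)) = 4 + (-1 - 3*F) = 3 - 3*F)
(-38 + C(-40)) + 515 = (-38 + (3 - 3*(-40))) + 515 = (-38 + (3 + 120)) + 515 = (-38 + 123) + 515 = 85 + 515 = 600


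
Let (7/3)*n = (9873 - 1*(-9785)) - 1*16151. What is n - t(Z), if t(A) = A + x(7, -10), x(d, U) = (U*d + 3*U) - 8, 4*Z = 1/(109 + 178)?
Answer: 1849427/1148 ≈ 1611.0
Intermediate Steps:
Z = 1/1148 (Z = 1/(4*(109 + 178)) = (¼)/287 = (¼)*(1/287) = 1/1148 ≈ 0.00087108)
x(d, U) = -8 + 3*U + U*d (x(d, U) = (3*U + U*d) - 8 = -8 + 3*U + U*d)
n = 1503 (n = 3*((9873 - 1*(-9785)) - 1*16151)/7 = 3*((9873 + 9785) - 16151)/7 = 3*(19658 - 16151)/7 = (3/7)*3507 = 1503)
t(A) = -108 + A (t(A) = A + (-8 + 3*(-10) - 10*7) = A + (-8 - 30 - 70) = A - 108 = -108 + A)
n - t(Z) = 1503 - (-108 + 1/1148) = 1503 - 1*(-123983/1148) = 1503 + 123983/1148 = 1849427/1148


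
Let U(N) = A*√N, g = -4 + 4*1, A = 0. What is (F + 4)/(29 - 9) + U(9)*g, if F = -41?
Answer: -37/20 ≈ -1.8500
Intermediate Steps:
g = 0 (g = -4 + 4 = 0)
U(N) = 0 (U(N) = 0*√N = 0)
(F + 4)/(29 - 9) + U(9)*g = (-41 + 4)/(29 - 9) + 0*0 = -37/20 + 0 = -37/20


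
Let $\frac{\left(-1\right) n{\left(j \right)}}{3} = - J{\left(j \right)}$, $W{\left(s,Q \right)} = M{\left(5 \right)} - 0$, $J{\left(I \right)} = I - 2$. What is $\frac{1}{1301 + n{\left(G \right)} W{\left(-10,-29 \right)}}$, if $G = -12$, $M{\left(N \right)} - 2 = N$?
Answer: $\frac{1}{1007} \approx 0.00099305$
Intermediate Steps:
$J{\left(I \right)} = -2 + I$ ($J{\left(I \right)} = I - 2 = -2 + I$)
$M{\left(N \right)} = 2 + N$
$W{\left(s,Q \right)} = 7$ ($W{\left(s,Q \right)} = \left(2 + 5\right) - 0 = 7 + 0 = 7$)
$n{\left(j \right)} = -6 + 3 j$ ($n{\left(j \right)} = - 3 \left(- (-2 + j)\right) = - 3 \left(2 - j\right) = -6 + 3 j$)
$\frac{1}{1301 + n{\left(G \right)} W{\left(-10,-29 \right)}} = \frac{1}{1301 + \left(-6 + 3 \left(-12\right)\right) 7} = \frac{1}{1301 + \left(-6 - 36\right) 7} = \frac{1}{1301 - 294} = \frac{1}{1007}$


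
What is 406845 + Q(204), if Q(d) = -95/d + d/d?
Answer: 82996489/204 ≈ 4.0685e+5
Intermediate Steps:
Q(d) = 1 - 95/d (Q(d) = -95/d + 1 = 1 - 95/d)
406845 + Q(204) = 406845 + (-95 + 204)/204 = 406845 + (1/204)*109 = 406845 + 109/204 = 82996489/204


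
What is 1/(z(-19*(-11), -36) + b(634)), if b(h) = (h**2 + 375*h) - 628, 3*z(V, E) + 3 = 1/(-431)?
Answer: 1293/826326560 ≈ 1.5648e-6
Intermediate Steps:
z(V, E) = -1294/1293 (z(V, E) = -1 + (1/3)/(-431) = -1 + (1/3)*(-1/431) = -1 - 1/1293 = -1294/1293)
b(h) = -628 + h**2 + 375*h
1/(z(-19*(-11), -36) + b(634)) = 1/(-1294/1293 + (-628 + 634**2 + 375*634)) = 1/(-1294/1293 + (-628 + 401956 + 237750)) = 1/(-1294/1293 + 639078) = 1/(826326560/1293) = 1293/826326560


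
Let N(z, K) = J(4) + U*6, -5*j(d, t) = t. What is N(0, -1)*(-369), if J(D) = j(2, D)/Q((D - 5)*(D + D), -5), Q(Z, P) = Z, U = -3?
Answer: 66051/10 ≈ 6605.1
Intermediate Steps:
j(d, t) = -t/5
J(D) = -1/(10*(-5 + D)) (J(D) = (-D/5)/(((D - 5)*(D + D))) = (-D/5)/(((-5 + D)*(2*D))) = (-D/5)/((2*D*(-5 + D))) = (-D/5)*(1/(2*D*(-5 + D))) = -1/(10*(-5 + D)))
N(z, K) = -179/10 (N(z, K) = -1/(-50 + 10*4) - 3*6 = -1/(-50 + 40) - 18 = -1/(-10) - 18 = -1*(-⅒) - 18 = ⅒ - 18 = -179/10)
N(0, -1)*(-369) = -179/10*(-369) = 66051/10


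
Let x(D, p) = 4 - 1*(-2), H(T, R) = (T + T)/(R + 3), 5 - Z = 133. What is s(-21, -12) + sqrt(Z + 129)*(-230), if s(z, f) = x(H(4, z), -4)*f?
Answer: -302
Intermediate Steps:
Z = -128 (Z = 5 - 1*133 = 5 - 133 = -128)
H(T, R) = 2*T/(3 + R) (H(T, R) = (2*T)/(3 + R) = 2*T/(3 + R))
x(D, p) = 6 (x(D, p) = 4 + 2 = 6)
s(z, f) = 6*f
s(-21, -12) + sqrt(Z + 129)*(-230) = 6*(-12) + sqrt(-128 + 129)*(-230) = -72 + sqrt(1)*(-230) = -72 + 1*(-230) = -72 - 230 = -302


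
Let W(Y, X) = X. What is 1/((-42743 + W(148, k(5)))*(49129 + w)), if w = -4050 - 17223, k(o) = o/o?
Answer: -1/1190621152 ≈ -8.3990e-10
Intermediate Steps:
k(o) = 1
w = -21273
1/((-42743 + W(148, k(5)))*(49129 + w)) = 1/((-42743 + 1)*(49129 - 21273)) = 1/(-42742*27856) = 1/(-1190621152) = -1/1190621152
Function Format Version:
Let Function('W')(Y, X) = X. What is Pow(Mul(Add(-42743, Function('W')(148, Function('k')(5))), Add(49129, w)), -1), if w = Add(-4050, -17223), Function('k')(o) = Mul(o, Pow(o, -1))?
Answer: Rational(-1, 1190621152) ≈ -8.3990e-10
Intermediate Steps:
Function('k')(o) = 1
w = -21273
Pow(Mul(Add(-42743, Function('W')(148, Function('k')(5))), Add(49129, w)), -1) = Pow(Mul(Add(-42743, 1), Add(49129, -21273)), -1) = Pow(Mul(-42742, 27856), -1) = Pow(-1190621152, -1) = Rational(-1, 1190621152)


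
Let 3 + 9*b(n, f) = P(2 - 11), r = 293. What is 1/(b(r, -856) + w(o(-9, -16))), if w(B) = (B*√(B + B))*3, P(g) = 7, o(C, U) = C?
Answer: 18/531449 + 6561*I*√2/1062898 ≈ 3.387e-5 + 0.0087296*I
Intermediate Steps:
b(n, f) = 4/9 (b(n, f) = -⅓ + (⅑)*7 = -⅓ + 7/9 = 4/9)
w(B) = 3*√2*B^(3/2) (w(B) = (B*√(2*B))*3 = (B*(√2*√B))*3 = (√2*B^(3/2))*3 = 3*√2*B^(3/2))
1/(b(r, -856) + w(o(-9, -16))) = 1/(4/9 + 3*√2*(-9)^(3/2)) = 1/(4/9 + 3*√2*(-27*I)) = 1/(4/9 - 81*I*√2)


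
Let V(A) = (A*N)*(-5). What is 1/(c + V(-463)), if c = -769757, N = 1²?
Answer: -1/767442 ≈ -1.3030e-6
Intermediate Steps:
N = 1
V(A) = -5*A (V(A) = (A*1)*(-5) = A*(-5) = -5*A)
1/(c + V(-463)) = 1/(-769757 - 5*(-463)) = 1/(-769757 + 2315) = 1/(-767442) = -1/767442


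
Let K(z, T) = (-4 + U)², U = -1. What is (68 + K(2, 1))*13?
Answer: 1209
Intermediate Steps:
K(z, T) = 25 (K(z, T) = (-4 - 1)² = (-5)² = 25)
(68 + K(2, 1))*13 = (68 + 25)*13 = 93*13 = 1209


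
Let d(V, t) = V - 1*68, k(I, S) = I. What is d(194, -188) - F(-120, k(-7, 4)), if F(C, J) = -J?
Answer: 119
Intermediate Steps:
d(V, t) = -68 + V (d(V, t) = V - 68 = -68 + V)
d(194, -188) - F(-120, k(-7, 4)) = (-68 + 194) - (-1)*(-7) = 126 - 1*7 = 126 - 7 = 119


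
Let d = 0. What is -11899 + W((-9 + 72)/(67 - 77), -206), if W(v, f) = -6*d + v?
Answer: -119053/10 ≈ -11905.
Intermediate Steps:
W(v, f) = v (W(v, f) = -6*0 + v = 0 + v = v)
-11899 + W((-9 + 72)/(67 - 77), -206) = -11899 + (-9 + 72)/(67 - 77) = -11899 + 63/(-10) = -11899 + 63*(-⅒) = -11899 - 63/10 = -119053/10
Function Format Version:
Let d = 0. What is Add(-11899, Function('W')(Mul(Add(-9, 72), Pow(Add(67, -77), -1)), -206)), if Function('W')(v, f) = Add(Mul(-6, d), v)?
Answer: Rational(-119053, 10) ≈ -11905.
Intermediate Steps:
Function('W')(v, f) = v (Function('W')(v, f) = Add(Mul(-6, 0), v) = Add(0, v) = v)
Add(-11899, Function('W')(Mul(Add(-9, 72), Pow(Add(67, -77), -1)), -206)) = Add(-11899, Mul(Add(-9, 72), Pow(Add(67, -77), -1))) = Add(-11899, Mul(63, Pow(-10, -1))) = Add(-11899, Mul(63, Rational(-1, 10))) = Add(-11899, Rational(-63, 10)) = Rational(-119053, 10)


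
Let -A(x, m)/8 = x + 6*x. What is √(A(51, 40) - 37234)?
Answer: I*√40090 ≈ 200.22*I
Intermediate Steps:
A(x, m) = -56*x (A(x, m) = -8*(x + 6*x) = -56*x)
√(A(51, 40) - 37234) = √(-56*51 - 37234) = √(-2856 - 37234) = √(-40090) = I*√40090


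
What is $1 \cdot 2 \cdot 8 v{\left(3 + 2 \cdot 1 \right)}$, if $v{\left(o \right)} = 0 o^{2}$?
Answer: $0$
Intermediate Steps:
$v{\left(o \right)} = 0$
$1 \cdot 2 \cdot 8 v{\left(3 + 2 \cdot 1 \right)} = 1 \cdot 2 \cdot 8 \cdot 0 = 1 \cdot 16 \cdot 0 = 16 \cdot 0 = 0$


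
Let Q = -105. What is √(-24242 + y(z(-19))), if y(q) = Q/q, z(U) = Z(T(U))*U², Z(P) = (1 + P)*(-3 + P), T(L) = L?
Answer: I*√38120934027/1254 ≈ 155.7*I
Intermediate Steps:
z(U) = U²*(-3 + U² - 2*U) (z(U) = (-3 + U² - 2*U)*U² = U²*(-3 + U² - 2*U))
y(q) = -105/q
√(-24242 + y(z(-19))) = √(-24242 - 105*1/(361*(-3 + (-19)² - 2*(-19)))) = √(-24242 - 105*1/(361*(-3 + 361 + 38))) = √(-24242 - 105/(361*396)) = √(-24242 - 105/142956) = √(-24242 - 105*1/142956) = √(-24242 - 35/47652) = √(-1155179819/47652) = I*√38120934027/1254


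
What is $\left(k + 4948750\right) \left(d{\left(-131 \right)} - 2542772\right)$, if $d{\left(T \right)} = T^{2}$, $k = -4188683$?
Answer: $-1919633575937$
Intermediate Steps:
$\left(k + 4948750\right) \left(d{\left(-131 \right)} - 2542772\right) = \left(-4188683 + 4948750\right) \left(\left(-131\right)^{2} - 2542772\right) = 760067 \left(17161 - 2542772\right) = 760067 \left(-2525611\right) = -1919633575937$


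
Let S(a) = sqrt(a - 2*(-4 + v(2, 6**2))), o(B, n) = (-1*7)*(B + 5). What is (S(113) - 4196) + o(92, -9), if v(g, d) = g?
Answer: -4875 + 3*sqrt(13) ≈ -4864.2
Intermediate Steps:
o(B, n) = -35 - 7*B (o(B, n) = -7*(5 + B) = -35 - 7*B)
S(a) = sqrt(4 + a) (S(a) = sqrt(a - 2*(-4 + 2)) = sqrt(a - 2*(-2)) = sqrt(a + 4) = sqrt(4 + a))
(S(113) - 4196) + o(92, -9) = (sqrt(4 + 113) - 4196) + (-35 - 7*92) = (sqrt(117) - 4196) + (-35 - 644) = (3*sqrt(13) - 4196) - 679 = (-4196 + 3*sqrt(13)) - 679 = -4875 + 3*sqrt(13)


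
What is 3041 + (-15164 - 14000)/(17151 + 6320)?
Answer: 71346147/23471 ≈ 3039.8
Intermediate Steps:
3041 + (-15164 - 14000)/(17151 + 6320) = 3041 - 29164/23471 = 71346147/23471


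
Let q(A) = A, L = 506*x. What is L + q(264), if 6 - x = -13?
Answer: 9878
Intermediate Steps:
x = 19 (x = 6 - 1*(-13) = 6 + 13 = 19)
L = 9614 (L = 506*19 = 9614)
L + q(264) = 9614 + 264 = 9878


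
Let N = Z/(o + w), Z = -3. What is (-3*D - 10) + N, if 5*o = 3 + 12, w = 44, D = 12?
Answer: -2165/47 ≈ -46.064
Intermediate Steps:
o = 3 (o = (3 + 12)/5 = (⅕)*15 = 3)
N = -3/47 (N = -3/(3 + 44) = -3/47 ≈ -0.063830)
(-3*D - 10) + N = (-3*12 - 10) - 3/47 = (-36 - 10) - 3/47 = -46 - 3/47 = -2165/47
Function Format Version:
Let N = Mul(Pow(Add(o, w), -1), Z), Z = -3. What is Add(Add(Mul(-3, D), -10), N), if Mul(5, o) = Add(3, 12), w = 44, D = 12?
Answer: Rational(-2165, 47) ≈ -46.064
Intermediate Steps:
o = 3 (o = Mul(Rational(1, 5), Add(3, 12)) = Mul(Rational(1, 5), 15) = 3)
N = Rational(-3, 47) (N = Mul(Pow(Add(3, 44), -1), -3) = Mul(Pow(47, -1), -3) = Mul(Rational(1, 47), -3) = Rational(-3, 47) ≈ -0.063830)
Add(Add(Mul(-3, D), -10), N) = Add(Add(Mul(-3, 12), -10), Rational(-3, 47)) = Add(Add(-36, -10), Rational(-3, 47)) = Add(-46, Rational(-3, 47)) = Rational(-2165, 47)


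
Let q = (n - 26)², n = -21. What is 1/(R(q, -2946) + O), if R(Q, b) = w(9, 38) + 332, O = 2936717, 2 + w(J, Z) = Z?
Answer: 1/2937085 ≈ 3.4047e-7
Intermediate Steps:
w(J, Z) = -2 + Z
q = 2209 (q = (-21 - 26)² = (-47)² = 2209)
R(Q, b) = 368 (R(Q, b) = (-2 + 38) + 332 = 36 + 332 = 368)
1/(R(q, -2946) + O) = 1/(368 + 2936717) = 1/2937085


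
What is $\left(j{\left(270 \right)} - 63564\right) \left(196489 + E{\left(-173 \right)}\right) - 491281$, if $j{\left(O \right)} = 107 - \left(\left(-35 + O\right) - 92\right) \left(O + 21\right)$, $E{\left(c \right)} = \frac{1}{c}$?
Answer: $- \frac{3571687053333}{173} \approx -2.0646 \cdot 10^{10}$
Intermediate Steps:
$j{\left(O \right)} = 107 - \left(-127 + O\right) \left(21 + O\right)$
$\left(j{\left(270 \right)} - 63564\right) \left(196489 + E{\left(-173 \right)}\right) - 491281 = \left(\left(2774 - 270^{2} + 106 \cdot 270\right) - 63564\right) \left(196489 + \frac{1}{-173}\right) - 491281 = \left(\left(2774 - 72900 + 28620\right) - 63564\right) \left(196489 - \frac{1}{173}\right) - 491281 = \left(\left(2774 - 72900 + 28620\right) - 63564\right) \frac{33992596}{173} - 491281 = \left(-41506 - 63564\right) \frac{33992596}{173} - 491281 = \left(-105070\right) \frac{33992596}{173} - 491281 = - \frac{3571602061720}{173} - 491281 = - \frac{3571687053333}{173}$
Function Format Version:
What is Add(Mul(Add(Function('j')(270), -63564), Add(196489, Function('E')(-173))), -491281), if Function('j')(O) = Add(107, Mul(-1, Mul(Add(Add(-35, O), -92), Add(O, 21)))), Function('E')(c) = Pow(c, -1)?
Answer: Rational(-3571687053333, 173) ≈ -2.0646e+10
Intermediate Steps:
Function('j')(O) = Add(107, Mul(-1, Add(-127, O), Add(21, O))) (Function('j')(O) = Add(107, Mul(-1, Mul(Add(-127, O), Add(21, O)))) = Add(107, Mul(-1, Add(-127, O), Add(21, O))))
Add(Mul(Add(Function('j')(270), -63564), Add(196489, Function('E')(-173))), -491281) = Add(Mul(Add(Add(2774, Mul(-1, Pow(270, 2)), Mul(106, 270)), -63564), Add(196489, Pow(-173, -1))), -491281) = Add(Mul(Add(Add(2774, Mul(-1, 72900), 28620), -63564), Add(196489, Rational(-1, 173))), -491281) = Add(Mul(Add(Add(2774, -72900, 28620), -63564), Rational(33992596, 173)), -491281) = Add(Mul(Add(-41506, -63564), Rational(33992596, 173)), -491281) = Add(Mul(-105070, Rational(33992596, 173)), -491281) = Add(Rational(-3571602061720, 173), -491281) = Rational(-3571687053333, 173)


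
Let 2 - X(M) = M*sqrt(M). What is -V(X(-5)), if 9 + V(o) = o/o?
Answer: 8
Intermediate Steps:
X(M) = 2 - M**(3/2) (X(M) = 2 - M*sqrt(M) = 2 - M**(3/2))
V(o) = -8 (V(o) = -9 + o/o = -9 + 1 = -8)
-V(X(-5)) = -1*(-8) = 8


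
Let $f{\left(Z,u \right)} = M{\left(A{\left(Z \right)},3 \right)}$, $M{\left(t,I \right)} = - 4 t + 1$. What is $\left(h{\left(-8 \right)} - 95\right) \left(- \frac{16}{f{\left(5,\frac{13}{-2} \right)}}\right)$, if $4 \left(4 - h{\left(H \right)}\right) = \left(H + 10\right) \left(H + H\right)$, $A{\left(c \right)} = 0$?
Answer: $1328$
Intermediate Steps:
$M{\left(t,I \right)} = 1 - 4 t$
$f{\left(Z,u \right)} = 1$ ($f{\left(Z,u \right)} = 1 - 0 = 1 + 0 = 1$)
$h{\left(H \right)} = 4 - \frac{H \left(10 + H\right)}{2}$ ($h{\left(H \right)} = 4 - \frac{\left(H + 10\right) \left(H + H\right)}{4} = 4 - \frac{\left(10 + H\right) 2 H}{4} = 4 - \frac{2 H \left(10 + H\right)}{4} = 4 - \frac{H \left(10 + H\right)}{2}$)
$\left(h{\left(-8 \right)} - 95\right) \left(- \frac{16}{f{\left(5,\frac{13}{-2} \right)}}\right) = \left(\left(4 - -40 - \frac{\left(-8\right)^{2}}{2}\right) - 95\right) \left(- \frac{16}{1}\right) = \left(\left(4 + 40 - 32\right) - 95\right) \left(\left(-16\right) 1\right) = \left(\left(4 + 40 - 32\right) - 95\right) \left(-16\right) = \left(12 - 95\right) \left(-16\right) = \left(-83\right) \left(-16\right) = 1328$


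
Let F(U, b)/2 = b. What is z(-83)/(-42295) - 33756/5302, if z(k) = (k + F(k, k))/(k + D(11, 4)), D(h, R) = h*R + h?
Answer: -1817145489/285406660 ≈ -6.3669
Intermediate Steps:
F(U, b) = 2*b
D(h, R) = h + R*h (D(h, R) = R*h + h = h + R*h)
z(k) = 3*k/(55 + k) (z(k) = (k + 2*k)/(k + 11*(1 + 4)) = (3*k)/(k + 11*5) = (3*k)/(k + 55) = (3*k)/(55 + k) = 3*k/(55 + k))
z(-83)/(-42295) - 33756/5302 = (3*(-83)/(55 - 83))/(-42295) - 33756/5302 = (3*(-83)/(-28))*(-1/42295) - 33756*1/5302 = (3*(-83)*(-1/28))*(-1/42295) - 16878/2651 = (249/28)*(-1/42295) - 16878/2651 = -249/1184260 - 16878/2651 = -1817145489/285406660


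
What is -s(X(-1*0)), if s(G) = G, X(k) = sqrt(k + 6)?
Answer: -sqrt(6) ≈ -2.4495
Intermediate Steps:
X(k) = sqrt(6 + k)
-s(X(-1*0)) = -sqrt(6 - 1*0) = -sqrt(6 + 0) = -sqrt(6)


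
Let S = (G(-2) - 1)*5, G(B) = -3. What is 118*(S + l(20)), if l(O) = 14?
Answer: -708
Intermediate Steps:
S = -20 (S = (-3 - 1)*5 = -4*5 = -20)
118*(S + l(20)) = 118*(-20 + 14) = 118*(-6) = -708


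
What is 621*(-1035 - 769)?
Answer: -1120284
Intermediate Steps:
621*(-1035 - 769) = 621*(-1804) = -1120284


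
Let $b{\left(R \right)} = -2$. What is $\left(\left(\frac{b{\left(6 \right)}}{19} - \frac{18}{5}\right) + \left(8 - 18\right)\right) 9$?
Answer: $- \frac{11718}{95} \approx -123.35$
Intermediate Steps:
$\left(\left(\frac{b{\left(6 \right)}}{19} - \frac{18}{5}\right) + \left(8 - 18\right)\right) 9 = \left(\left(- \frac{2}{19} - \frac{18}{5}\right) + \left(8 - 18\right)\right) 9 = \left(\left(\left(-2\right) \frac{1}{19} - \frac{18}{5}\right) - 10\right) 9 = \left(\left(- \frac{2}{19} - \frac{18}{5}\right) - 10\right) 9 = \left(- \frac{352}{95} - 10\right) 9 = \left(- \frac{1302}{95}\right) 9 = - \frac{11718}{95}$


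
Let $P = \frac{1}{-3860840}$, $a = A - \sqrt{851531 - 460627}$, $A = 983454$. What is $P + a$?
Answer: $\frac{3796958541359}{3860840} - 2 \sqrt{97726} \approx 9.8283 \cdot 10^{5}$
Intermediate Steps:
$a = 983454 - 2 \sqrt{97726}$ ($a = 983454 - \sqrt{851531 - 460627} = 983454 - \sqrt{390904} = 983454 - 2 \sqrt{97726} \approx 9.8283 \cdot 10^{5}$)
$P = - \frac{1}{3860840} \approx -2.5901 \cdot 10^{-7}$
$P + a = - \frac{1}{3860840} + \left(983454 - 2 \sqrt{97726}\right) = \frac{3796958541359}{3860840} - 2 \sqrt{97726}$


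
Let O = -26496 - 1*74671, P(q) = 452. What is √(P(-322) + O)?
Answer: I*√100715 ≈ 317.36*I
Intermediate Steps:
O = -101167 (O = -26496 - 74671 = -101167)
√(P(-322) + O) = √(452 - 101167) = √(-100715) = I*√100715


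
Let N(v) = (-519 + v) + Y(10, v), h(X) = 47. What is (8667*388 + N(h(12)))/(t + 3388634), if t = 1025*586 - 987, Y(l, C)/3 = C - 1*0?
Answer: 3362465/3988297 ≈ 0.84308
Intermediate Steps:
Y(l, C) = 3*C (Y(l, C) = 3*(C - 1*0) = 3*(C + 0) = 3*C)
N(v) = -519 + 4*v (N(v) = (-519 + v) + 3*v = -519 + 4*v)
t = 599663 (t = 600650 - 987 = 599663)
(8667*388 + N(h(12)))/(t + 3388634) = (8667*388 + (-519 + 4*47))/(599663 + 3388634) = (3362796 + (-519 + 188))/3988297 = (3362796 - 331)*(1/3988297) = 3362465*(1/3988297) = 3362465/3988297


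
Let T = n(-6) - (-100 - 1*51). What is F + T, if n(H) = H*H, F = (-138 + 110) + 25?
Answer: 184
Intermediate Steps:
F = -3 (F = -28 + 25 = -3)
n(H) = H**2
T = 187 (T = (-6)**2 - (-100 - 1*51) = 36 - (-100 - 51) = 36 - 1*(-151) = 36 + 151 = 187)
F + T = -3 + 187 = 184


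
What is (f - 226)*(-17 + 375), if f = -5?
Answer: -82698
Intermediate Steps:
(f - 226)*(-17 + 375) = (-5 - 226)*(-17 + 375) = -231*358 = -82698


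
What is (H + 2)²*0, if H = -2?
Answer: 0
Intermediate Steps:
(H + 2)²*0 = (-2 + 2)²*0 = 0²*0 = 0*0 = 0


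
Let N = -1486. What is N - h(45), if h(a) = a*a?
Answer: -3511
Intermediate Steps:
h(a) = a²
N - h(45) = -1486 - 1*45² = -1486 - 1*2025 = -1486 - 2025 = -3511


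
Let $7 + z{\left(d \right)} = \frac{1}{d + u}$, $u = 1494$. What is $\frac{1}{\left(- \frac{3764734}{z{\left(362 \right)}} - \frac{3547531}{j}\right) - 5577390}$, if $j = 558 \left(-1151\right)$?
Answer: $- \frac{8343573678}{42047639247450767} \approx -1.9843 \cdot 10^{-7}$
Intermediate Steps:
$j = -642258$
$z{\left(d \right)} = -7 + \frac{1}{1494 + d}$ ($z{\left(d \right)} = -7 + \frac{1}{d + 1494} = -7 + \frac{1}{1494 + d}$)
$\frac{1}{\left(- \frac{3764734}{z{\left(362 \right)}} - \frac{3547531}{j}\right) - 5577390} = \frac{1}{\left(- \frac{3764734}{\frac{1}{1494 + 362} \left(-10457 - 2534\right)} - \frac{3547531}{-642258}\right) - 5577390} = \frac{1}{\left(- \frac{3764734}{\frac{1}{1856} \left(-10457 - 2534\right)} - - \frac{3547531}{642258}\right) - 5577390} = \frac{1}{\left(- \frac{3764734}{\frac{1}{1856} \left(-12991\right)} + \frac{3547531}{642258}\right) - 5577390} = \frac{1}{\left(- \frac{3764734}{- \frac{12991}{1856}} + \frac{3547531}{642258}\right) - 5577390} = \frac{1}{\left(\left(-3764734\right) \left(- \frac{1856}{12991}\right) + \frac{3547531}{642258}\right) - 5577390} = \frac{1}{\left(\frac{6987346304}{12991} + \frac{3547531}{642258}\right) - 5577390} = \frac{1}{\frac{4487725148489653}{8343573678} - 5577390} = \frac{1}{- \frac{42047639247450767}{8343573678}} = - \frac{8343573678}{42047639247450767}$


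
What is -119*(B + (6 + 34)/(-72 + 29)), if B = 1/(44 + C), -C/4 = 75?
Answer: 1223677/11008 ≈ 111.16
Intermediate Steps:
C = -300 (C = -4*75 = -300)
B = -1/256 (B = 1/(44 - 300) = 1/(-256) = -1/256 ≈ -0.0039063)
-119*(B + (6 + 34)/(-72 + 29)) = -119*(-1/256 + (6 + 34)/(-72 + 29)) = -119*(-1/256 + 40/(-43)) = -119*(-1/256 + 40*(-1/43)) = -119*(-1/256 - 40/43) = -119*(-10283/11008) = 1223677/11008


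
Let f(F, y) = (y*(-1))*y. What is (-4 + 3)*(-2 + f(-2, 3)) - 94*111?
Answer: -10423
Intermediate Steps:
f(F, y) = -y² (f(F, y) = (-y)*y = -y²)
(-4 + 3)*(-2 + f(-2, 3)) - 94*111 = (-4 + 3)*(-2 - 1*3²) - 94*111 = -(-2 - 1*9) - 10434 = -(-2 - 9) - 10434 = -1*(-11) - 10434 = 11 - 10434 = -10423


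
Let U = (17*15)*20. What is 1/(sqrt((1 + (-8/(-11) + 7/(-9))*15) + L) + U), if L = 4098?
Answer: 84150/429097379 - sqrt(4462986)/858194758 ≈ 0.00019365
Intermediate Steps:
U = 5100 (U = 255*20 = 5100)
1/(sqrt((1 + (-8/(-11) + 7/(-9))*15) + L) + U) = 1/(sqrt((1 + (-8/(-11) + 7/(-9))*15) + 4098) + 5100) = 1/(sqrt((1 + (-8*(-1/11) + 7*(-1/9))*15) + 4098) + 5100) = 1/(sqrt((1 + (8/11 - 7/9)*15) + 4098) + 5100) = 1/(sqrt((1 - 5/99*15) + 4098) + 5100) = 1/(sqrt((1 - 25/33) + 4098) + 5100) = 1/(sqrt(8/33 + 4098) + 5100) = 1/(sqrt(135242/33) + 5100) = 1/(sqrt(4462986)/33 + 5100) = 1/(5100 + sqrt(4462986)/33)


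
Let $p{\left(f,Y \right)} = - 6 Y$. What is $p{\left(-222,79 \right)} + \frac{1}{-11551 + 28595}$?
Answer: $- \frac{8078855}{17044} \approx -474.0$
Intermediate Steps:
$p{\left(-222,79 \right)} + \frac{1}{-11551 + 28595} = \left(-6\right) 79 + \frac{1}{-11551 + 28595} = -474 + \frac{1}{17044} = - \frac{8078855}{17044}$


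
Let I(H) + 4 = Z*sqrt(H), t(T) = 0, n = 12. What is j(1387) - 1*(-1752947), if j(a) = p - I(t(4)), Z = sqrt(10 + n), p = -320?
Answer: 1752631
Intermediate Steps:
Z = sqrt(22) (Z = sqrt(10 + 12) = sqrt(22) ≈ 4.6904)
I(H) = -4 + sqrt(22)*sqrt(H)
j(a) = -316 (j(a) = -320 - (-4 + sqrt(22)*sqrt(0)) = -320 - (-4 + sqrt(22)*0) = -320 - (-4 + 0) = -320 - 1*(-4) = -320 + 4 = -316)
j(1387) - 1*(-1752947) = -316 - 1*(-1752947) = -316 + 1752947 = 1752631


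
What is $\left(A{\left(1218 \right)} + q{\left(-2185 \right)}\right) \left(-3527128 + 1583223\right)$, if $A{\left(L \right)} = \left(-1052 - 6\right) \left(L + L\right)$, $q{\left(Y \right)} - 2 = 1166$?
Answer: $5007732548600$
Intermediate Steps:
$q{\left(Y \right)} = 1168$ ($q{\left(Y \right)} = 2 + 1166 = 1168$)
$A{\left(L \right)} = - 2116 L$ ($A{\left(L \right)} = - 1058 \cdot 2 L = - 2116 L$)
$\left(A{\left(1218 \right)} + q{\left(-2185 \right)}\right) \left(-3527128 + 1583223\right) = \left(\left(-2116\right) 1218 + 1168\right) \left(-3527128 + 1583223\right) = \left(-2577288 + 1168\right) \left(-1943905\right) = \left(-2576120\right) \left(-1943905\right) = 5007732548600$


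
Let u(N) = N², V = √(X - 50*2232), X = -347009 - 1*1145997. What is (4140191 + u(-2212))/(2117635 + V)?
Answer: 6376294278575/1494793199277 - 3011045*I*√1604606/1494793199277 ≈ 4.2657 - 0.0025516*I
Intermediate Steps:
X = -1493006 (X = -347009 - 1145997 = -1493006)
V = I*√1604606 (V = √(-1493006 - 50*2232) = √(-1493006 - 111600) = √(-1604606) = I*√1604606 ≈ 1266.7*I)
(4140191 + u(-2212))/(2117635 + V) = (4140191 + (-2212)²)/(2117635 + I*√1604606) = (4140191 + 4892944)/(2117635 + I*√1604606) = 9033135/(2117635 + I*√1604606)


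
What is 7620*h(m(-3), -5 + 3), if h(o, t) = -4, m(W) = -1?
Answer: -30480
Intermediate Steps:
7620*h(m(-3), -5 + 3) = 7620*(-4) = -30480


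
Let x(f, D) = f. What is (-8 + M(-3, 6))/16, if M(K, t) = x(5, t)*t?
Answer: 11/8 ≈ 1.3750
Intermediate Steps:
M(K, t) = 5*t
(-8 + M(-3, 6))/16 = (-8 + 5*6)/16 = (-8 + 30)*(1/16) = 22*(1/16) = 11/8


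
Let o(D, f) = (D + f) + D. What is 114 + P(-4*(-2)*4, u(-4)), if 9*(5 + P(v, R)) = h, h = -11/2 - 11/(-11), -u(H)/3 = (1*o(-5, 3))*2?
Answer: 217/2 ≈ 108.50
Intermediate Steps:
o(D, f) = f + 2*D
u(H) = 42 (u(H) = -3*1*(3 + 2*(-5))*2 = -3*1*(3 - 10)*2 = -3*1*(-7)*2 = -(-21)*2 = -3*(-14) = 42)
h = -9/2 (h = -11*½ - 11*(-1/11) = -11/2 + 1 = -9/2 ≈ -4.5000)
P(v, R) = -11/2 (P(v, R) = -5 + (⅑)*(-9/2) = -5 - ½ = -11/2)
114 + P(-4*(-2)*4, u(-4)) = 114 - 11/2 = 217/2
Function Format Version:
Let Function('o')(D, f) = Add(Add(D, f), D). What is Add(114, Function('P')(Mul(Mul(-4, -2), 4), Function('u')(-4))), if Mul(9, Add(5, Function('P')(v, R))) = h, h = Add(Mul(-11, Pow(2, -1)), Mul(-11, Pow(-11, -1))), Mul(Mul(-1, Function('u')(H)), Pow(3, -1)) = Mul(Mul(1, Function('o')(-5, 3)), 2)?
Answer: Rational(217, 2) ≈ 108.50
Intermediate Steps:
Function('o')(D, f) = Add(f, Mul(2, D))
Function('u')(H) = 42 (Function('u')(H) = Mul(-3, Mul(Mul(1, Add(3, Mul(2, -5))), 2)) = Mul(-3, Mul(Mul(1, Add(3, -10)), 2)) = Mul(-3, Mul(Mul(1, -7), 2)) = Mul(-3, Mul(-7, 2)) = Mul(-3, -14) = 42)
h = Rational(-9, 2) (h = Add(Mul(-11, Rational(1, 2)), Mul(-11, Rational(-1, 11))) = Add(Rational(-11, 2), 1) = Rational(-9, 2) ≈ -4.5000)
Function('P')(v, R) = Rational(-11, 2) (Function('P')(v, R) = Add(-5, Mul(Rational(1, 9), Rational(-9, 2))) = Add(-5, Rational(-1, 2)) = Rational(-11, 2))
Add(114, Function('P')(Mul(Mul(-4, -2), 4), Function('u')(-4))) = Add(114, Rational(-11, 2)) = Rational(217, 2)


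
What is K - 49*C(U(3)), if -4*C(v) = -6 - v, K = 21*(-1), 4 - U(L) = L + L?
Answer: -70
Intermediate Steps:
U(L) = 4 - 2*L (U(L) = 4 - (L + L) = 4 - 2*L)
K = -21
C(v) = 3/2 + v/4 (C(v) = -(-6 - v)/4 = 3/2 + v/4)
K - 49*C(U(3)) = -21 - 49*(3/2 + (4 - 2*3)/4) = -21 - 49*(3/2 + (4 - 6)/4) = -21 - 49*(3/2 + (¼)*(-2)) = -21 - 49*(3/2 - ½) = -21 - 49*1 = -21 - 49 = -70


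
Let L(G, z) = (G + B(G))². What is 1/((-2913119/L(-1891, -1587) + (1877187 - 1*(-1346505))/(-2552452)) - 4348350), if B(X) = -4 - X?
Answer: -10209808/46254730616015 ≈ -2.2073e-7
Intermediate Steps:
L(G, z) = 16 (L(G, z) = (G + (-4 - G))² = (-4)² = 16)
1/((-2913119/L(-1891, -1587) + (1877187 - 1*(-1346505))/(-2552452)) - 4348350) = 1/((-2913119/16 + (1877187 - 1*(-1346505))/(-2552452)) - 4348350) = 1/((-2913119*1/16 + (1877187 + 1346505)*(-1/2552452)) - 4348350) = 1/((-2913119/16 + 3223692*(-1/2552452)) - 4348350) = 1/((-2913119/16 - 805923/638113) - 4348350) = 1/(-1858911999215/10209808 - 4348350) = 1/(-46254730616015/10209808) = -10209808/46254730616015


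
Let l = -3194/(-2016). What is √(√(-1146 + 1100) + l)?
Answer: √(11179 + 7056*I*√46)/84 ≈ 2.0675 + 1.6402*I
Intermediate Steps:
l = 1597/1008 (l = -3194*(-1/2016) = 1597/1008 ≈ 1.5843)
√(√(-1146 + 1100) + l) = √(√(-1146 + 1100) + 1597/1008) = √(√(-46) + 1597/1008) = √(I*√46 + 1597/1008) = √(1597/1008 + I*√46)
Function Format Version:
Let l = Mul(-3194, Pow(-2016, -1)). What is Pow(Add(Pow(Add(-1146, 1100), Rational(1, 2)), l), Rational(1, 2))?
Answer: Mul(Rational(1, 84), Pow(Add(11179, Mul(7056, I, Pow(46, Rational(1, 2)))), Rational(1, 2))) ≈ Add(2.0675, Mul(1.6402, I))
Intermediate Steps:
l = Rational(1597, 1008) (l = Mul(-3194, Rational(-1, 2016)) = Rational(1597, 1008) ≈ 1.5843)
Pow(Add(Pow(Add(-1146, 1100), Rational(1, 2)), l), Rational(1, 2)) = Pow(Add(Pow(Add(-1146, 1100), Rational(1, 2)), Rational(1597, 1008)), Rational(1, 2)) = Pow(Add(Pow(-46, Rational(1, 2)), Rational(1597, 1008)), Rational(1, 2)) = Pow(Add(Mul(I, Pow(46, Rational(1, 2))), Rational(1597, 1008)), Rational(1, 2)) = Pow(Add(Rational(1597, 1008), Mul(I, Pow(46, Rational(1, 2)))), Rational(1, 2))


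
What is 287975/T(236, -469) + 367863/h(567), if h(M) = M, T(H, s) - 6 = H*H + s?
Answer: 758572552/1159893 ≈ 654.00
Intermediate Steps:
T(H, s) = 6 + s + H² (T(H, s) = 6 + (H*H + s) = 6 + (H² + s) = 6 + (s + H²) = 6 + s + H²)
287975/T(236, -469) + 367863/h(567) = 287975/(6 - 469 + 236²) + 367863/567 = 287975/(6 - 469 + 55696) + 367863*(1/567) = 287975/55233 + 122621/189 = 758572552/1159893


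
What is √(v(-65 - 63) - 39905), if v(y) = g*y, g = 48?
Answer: I*√46049 ≈ 214.59*I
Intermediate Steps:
v(y) = 48*y
√(v(-65 - 63) - 39905) = √(48*(-65 - 63) - 39905) = √(48*(-128) - 39905) = √(-6144 - 39905) = √(-46049) = I*√46049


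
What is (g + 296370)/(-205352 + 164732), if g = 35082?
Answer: -27621/3385 ≈ -8.1598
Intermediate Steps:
(g + 296370)/(-205352 + 164732) = (35082 + 296370)/(-205352 + 164732) = 331452/(-40620) = 331452*(-1/40620) = -27621/3385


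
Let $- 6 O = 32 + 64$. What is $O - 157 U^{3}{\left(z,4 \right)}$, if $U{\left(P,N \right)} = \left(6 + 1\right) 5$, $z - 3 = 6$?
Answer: $-6731391$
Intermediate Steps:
$z = 9$ ($z = 3 + 6 = 9$)
$U{\left(P,N \right)} = 35$ ($U{\left(P,N \right)} = 7 \cdot 5 = 35$)
$O = -16$ ($O = - \frac{32 + 64}{6} = \left(- \frac{1}{6}\right) 96 = -16$)
$O - 157 U^{3}{\left(z,4 \right)} = -16 - 157 \cdot 35^{3} = -16 - 6731375 = -6731391$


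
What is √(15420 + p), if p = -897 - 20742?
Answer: 3*I*√691 ≈ 78.861*I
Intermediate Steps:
p = -21639
√(15420 + p) = √(15420 - 21639) = √(-6219) = 3*I*√691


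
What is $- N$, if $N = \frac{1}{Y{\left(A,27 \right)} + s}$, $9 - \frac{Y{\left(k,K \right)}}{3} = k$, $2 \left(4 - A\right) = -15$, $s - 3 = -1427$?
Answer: $\frac{2}{2863} \approx 0.00069857$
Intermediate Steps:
$s = -1424$ ($s = 3 - 1427 = -1424$)
$A = \frac{23}{2}$ ($A = 4 - - \frac{15}{2} = 4 + \frac{15}{2} = \frac{23}{2} \approx 11.5$)
$Y{\left(k,K \right)} = 27 - 3 k$
$N = - \frac{2}{2863}$ ($N = \frac{1}{\left(27 - \frac{69}{2}\right) - 1424} = \frac{1}{- \frac{15}{2} - 1424} = \frac{1}{- \frac{2863}{2}} = - \frac{2}{2863} \approx -0.00069857$)
$- N = \left(-1\right) \left(- \frac{2}{2863}\right) = \frac{2}{2863}$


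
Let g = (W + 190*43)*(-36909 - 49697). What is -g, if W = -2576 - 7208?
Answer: -139782084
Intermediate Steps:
W = -9784
g = 139782084 (g = (-9784 + 190*43)*(-36909 - 49697) = (-9784 + 8170)*(-86606) = -1614*(-86606) = 139782084)
-g = -1*139782084 = -139782084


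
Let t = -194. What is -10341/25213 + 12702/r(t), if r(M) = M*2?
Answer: -162133917/4891322 ≈ -33.147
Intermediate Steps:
r(M) = 2*M
-10341/25213 + 12702/r(t) = -10341/25213 + 12702/((2*(-194))) = -10341*1/25213 + 12702/(-388) = -10341/25213 + 12702*(-1/388) = -10341/25213 - 6351/194 = -162133917/4891322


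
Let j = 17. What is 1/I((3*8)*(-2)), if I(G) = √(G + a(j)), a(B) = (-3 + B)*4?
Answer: √2/4 ≈ 0.35355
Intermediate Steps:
a(B) = -12 + 4*B
I(G) = √(56 + G) (I(G) = √(G + (-12 + 4*17)) = √(G + (-12 + 68)) = √(G + 56) = √(56 + G))
1/I((3*8)*(-2)) = 1/(√(56 + (3*8)*(-2))) = 1/(√(56 + 24*(-2))) = 1/(√(56 - 48)) = 1/(√8) = 1/(2*√2) = √2/4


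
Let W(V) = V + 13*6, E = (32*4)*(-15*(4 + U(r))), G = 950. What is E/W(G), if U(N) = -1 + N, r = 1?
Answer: -1920/257 ≈ -7.4708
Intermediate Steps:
E = -7680 (E = (32*4)*(-15*(4 + (-1 + 1))) = 128*(-15*(4 + 0)) = 128*(-15*4) = 128*(-60) = -7680)
W(V) = 78 + V (W(V) = V + 78 = 78 + V)
E/W(G) = -7680/(78 + 950) = -7680/1028 = -7680*1/1028 = -1920/257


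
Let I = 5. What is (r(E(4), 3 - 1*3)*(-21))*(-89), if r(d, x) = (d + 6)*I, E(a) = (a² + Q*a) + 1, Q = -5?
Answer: 28035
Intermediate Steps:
E(a) = 1 + a² - 5*a (E(a) = (a² - 5*a) + 1 = 1 + a² - 5*a)
r(d, x) = 30 + 5*d (r(d, x) = (d + 6)*5 = (6 + d)*5 = 30 + 5*d)
(r(E(4), 3 - 1*3)*(-21))*(-89) = ((30 + 5*(1 + 4² - 5*4))*(-21))*(-89) = ((30 + 5*(1 + 16 - 20))*(-21))*(-89) = ((30 + 5*(-3))*(-21))*(-89) = ((30 - 15)*(-21))*(-89) = (15*(-21))*(-89) = -315*(-89) = 28035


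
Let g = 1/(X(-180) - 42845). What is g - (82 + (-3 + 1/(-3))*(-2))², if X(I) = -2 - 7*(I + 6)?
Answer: -2945501533/374661 ≈ -7861.8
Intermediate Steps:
X(I) = -44 - 7*I (X(I) = -2 - 7*(6 + I) = -2 + (-42 - 7*I) = -44 - 7*I)
g = -1/41629 (g = 1/((-44 - 7*(-180)) - 42845) = 1/((-44 + 1260) - 42845) = 1/(1216 - 42845) = 1/(-41629) = -1/41629 ≈ -2.4022e-5)
g - (82 + (-3 + 1/(-3))*(-2))² = -1/41629 - (82 + (-3 + 1/(-3))*(-2))² = -1/41629 - (82 + (-3 - ⅓)*(-2))² = -1/41629 - (82 - 10/3*(-2))² = -1/41629 - (82 + 20/3)² = -1/41629 - (266/3)² = -1/41629 - 1*70756/9 = -1/41629 - 70756/9 = -2945501533/374661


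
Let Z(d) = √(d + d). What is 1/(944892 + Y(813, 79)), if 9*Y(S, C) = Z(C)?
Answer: 38268126/36159246112313 - 9*√158/72318492224626 ≈ 1.0583e-6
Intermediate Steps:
Z(d) = √2*√d (Z(d) = √(2*d) = √2*√d)
Y(S, C) = √2*√C/9 (Y(S, C) = (√2*√C)/9 = √2*√C/9)
1/(944892 + Y(813, 79)) = 1/(944892 + √2*√79/9) = 1/(944892 + √158/9)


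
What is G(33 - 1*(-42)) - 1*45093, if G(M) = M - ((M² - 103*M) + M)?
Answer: -42993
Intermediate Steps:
G(M) = -M² + 103*M (G(M) = M - (M² - 102*M) = M + (-M² + 102*M) = -M² + 103*M)
G(33 - 1*(-42)) - 1*45093 = (33 - 1*(-42))*(103 - (33 - 1*(-42))) - 1*45093 = (33 + 42)*(103 - (33 + 42)) - 45093 = 75*(103 - 1*75) - 45093 = 75*(103 - 75) - 45093 = 75*28 - 45093 = 2100 - 45093 = -42993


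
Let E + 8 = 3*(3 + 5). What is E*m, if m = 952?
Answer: 15232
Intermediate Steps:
E = 16 (E = -8 + 3*(3 + 5) = -8 + 3*8 = -8 + 24 = 16)
E*m = 16*952 = 15232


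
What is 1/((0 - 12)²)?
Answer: 1/144 ≈ 0.0069444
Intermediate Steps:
1/((0 - 12)²) = 1/((-12)²) = 1/144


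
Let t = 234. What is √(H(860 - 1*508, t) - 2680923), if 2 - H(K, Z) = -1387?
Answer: 3*I*√297726 ≈ 1636.9*I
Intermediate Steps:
H(K, Z) = 1389 (H(K, Z) = 2 - 1*(-1387) = 2 + 1387 = 1389)
√(H(860 - 1*508, t) - 2680923) = √(1389 - 2680923) = √(-2679534) = 3*I*√297726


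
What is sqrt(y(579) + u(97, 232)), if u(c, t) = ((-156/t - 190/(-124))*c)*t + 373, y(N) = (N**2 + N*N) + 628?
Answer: sqrt(663890451)/31 ≈ 831.16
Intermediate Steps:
y(N) = 628 + 2*N**2 (y(N) = (N**2 + N**2) + 628 = 2*N**2 + 628 = 628 + 2*N**2)
u(c, t) = 373 + c*t*(95/62 - 156/t) (u(c, t) = ((-156/t - 190*(-1/124))*c)*t + 373 = ((-156/t + 95/62)*c)*t + 373 = ((95/62 - 156/t)*c)*t + 373 = (c*(95/62 - 156/t))*t + 373 = c*t*(95/62 - 156/t) + 373 = 373 + c*t*(95/62 - 156/t))
sqrt(y(579) + u(97, 232)) = sqrt((628 + 2*579**2) + (373 - 156*97 + (95/62)*97*232)) = sqrt((628 + 2*335241) + (373 - 15132 + 1068940/31)) = sqrt((628 + 670482) + 611411/31) = sqrt(671110 + 611411/31) = sqrt(21415821/31) = sqrt(663890451)/31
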